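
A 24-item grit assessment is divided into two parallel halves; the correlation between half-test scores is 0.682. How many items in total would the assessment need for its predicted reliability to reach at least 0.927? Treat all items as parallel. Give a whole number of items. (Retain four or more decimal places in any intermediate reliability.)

72

Corrected full-test reliability: r_full = 2 × 0.682 / (1 + 0.682) ≈ 0.8109
Solve Spearman-Brown for n: n = 0.927(1 − 0.8109) / [0.8109(1 − 0.927)] = 2.9613
Items = 2.9613 × 24 ≈ 71.07 → 72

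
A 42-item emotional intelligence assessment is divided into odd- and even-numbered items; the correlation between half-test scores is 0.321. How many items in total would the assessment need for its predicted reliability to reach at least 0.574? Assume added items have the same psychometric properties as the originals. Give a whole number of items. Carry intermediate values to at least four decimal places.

Corrected full-test reliability: r_full = 2 × 0.321 / (1 + 0.321) ≈ 0.4860
n = r_tgt(1 − r_full) / [r_full(1 − r_tgt)] = 0.574 × 0.5140 / (0.4860 × 0.426) ≈ 1.4250
Items = 1.4250 × 42 ≈ 59.85 → 60

60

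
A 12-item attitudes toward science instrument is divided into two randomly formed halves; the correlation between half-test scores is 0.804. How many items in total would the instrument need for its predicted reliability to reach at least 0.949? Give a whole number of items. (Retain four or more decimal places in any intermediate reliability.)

Corrected full-test reliability: r_full = 2 × 0.804 / (1 + 0.804) ≈ 0.8914
Solve Spearman-Brown for n: n = 0.949(1 − 0.8914) / [0.8914(1 − 0.949)] = 2.2670
Required items = 2.2670 × 12 = 27.20, so 28 items.

28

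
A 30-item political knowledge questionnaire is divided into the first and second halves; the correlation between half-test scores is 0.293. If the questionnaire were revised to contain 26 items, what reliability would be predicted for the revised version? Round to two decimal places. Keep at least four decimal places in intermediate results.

First correct the split-half correlation to full-test reliability: r_full = 2 × 0.293 / (1 + 0.293) ≈ 0.4532
Then adjust to 26 items: n = 26/30 = 0.8667
r_new = n·r_full / (1 + (n − 1)·r_full) = 0.3928 / 0.9396 ≈ 0.4181

0.42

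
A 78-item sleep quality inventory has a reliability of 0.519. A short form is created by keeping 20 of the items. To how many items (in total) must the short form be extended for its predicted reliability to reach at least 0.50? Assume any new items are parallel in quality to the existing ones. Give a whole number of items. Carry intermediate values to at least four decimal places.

Short-form reliability: n = 20/78 = 0.2564; r_20 = n·r/(1+(n−1)r) ≈ 0.2167
Length factor from the short form to reach 0.50: n' = 0.50(1 − 0.2167) / [0.2167(1 − 0.50)] ≈ 3.6147
Total items = 3.6147 × 20 = 72.29, rounded up to 73.

73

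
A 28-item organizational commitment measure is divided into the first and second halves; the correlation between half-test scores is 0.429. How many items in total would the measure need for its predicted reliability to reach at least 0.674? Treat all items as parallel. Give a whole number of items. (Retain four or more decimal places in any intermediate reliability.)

39

Corrected full-test reliability: r_full = 2 × 0.429 / (1 + 0.429) ≈ 0.6004
Solve Spearman-Brown for n: n = 0.674(1 − 0.6004) / [0.6004(1 − 0.674)] = 1.3760
Required items = 1.3760 × 28 = 38.53, so 39 items.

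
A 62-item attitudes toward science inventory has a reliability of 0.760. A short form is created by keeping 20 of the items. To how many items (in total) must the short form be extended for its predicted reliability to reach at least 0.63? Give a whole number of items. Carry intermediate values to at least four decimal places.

34

First, r for the 20-item form: n = 20/62 = 0.3226, so r_20 = 0.3226·0.760/(1 + (0.3226 − 1)·0.760) = 0.5053
Then solve for n' with r_old = 0.5053, r_target = 0.63: n' = 0.63(1 − 0.5053)/[0.5053(1 − 0.63)] = 1.6670
Items = 1.6670 × 20 ≈ 33.34 → 34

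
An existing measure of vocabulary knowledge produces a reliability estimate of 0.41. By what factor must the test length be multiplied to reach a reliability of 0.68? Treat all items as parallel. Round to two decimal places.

n = 0.68(1 − 0.41) / [0.41(1 − 0.68)]
n = 0.4012 / 0.1312 ≈ 3.0579

3.06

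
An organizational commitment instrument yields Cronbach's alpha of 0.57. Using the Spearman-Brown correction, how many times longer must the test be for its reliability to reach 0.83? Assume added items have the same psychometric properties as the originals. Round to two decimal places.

3.68

Spearman-Brown solved for the length factor n:
n = r_target (1 − r_old) / [ r_old (1 − r_target) ]
n = 0.83(1 − 0.57) / [0.57(1 − 0.83)]
  = 0.3569 / 0.0969 = 3.6832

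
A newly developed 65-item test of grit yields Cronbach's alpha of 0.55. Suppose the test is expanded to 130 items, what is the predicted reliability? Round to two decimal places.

0.71

Length ratio n = 130/65 = 2
By Spearman-Brown, r_new = n r / (1 + (n − 1) r).
r_new = (2 × 0.55) / (1 + (2 − 1) × 0.55)
     = 1.1000 / 1.5500 = 0.7097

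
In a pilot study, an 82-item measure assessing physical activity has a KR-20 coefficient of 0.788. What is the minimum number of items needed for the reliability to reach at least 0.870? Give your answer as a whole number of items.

148

n = [0.870 × 0.212] / [0.788 × 0.130]
  = 0.184440 / 0.102440 = 1.8005
1.8005 × 82 = 147.64 → 148 items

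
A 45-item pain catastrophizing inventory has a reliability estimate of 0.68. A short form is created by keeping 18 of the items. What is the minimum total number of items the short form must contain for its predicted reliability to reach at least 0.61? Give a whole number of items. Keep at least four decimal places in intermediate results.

34

Short-form reliability: n = 18/45 = 0.4000; r_18 = n·r/(1+(n−1)r) ≈ 0.4595
Length factor from the short form to reach 0.61: n' = 0.61(1 − 0.4595) / [0.4595(1 − 0.61)] ≈ 1.8398
Items = 1.8398 × 18 ≈ 33.12 → 34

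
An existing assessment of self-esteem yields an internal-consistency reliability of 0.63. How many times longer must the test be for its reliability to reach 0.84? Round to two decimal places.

3.08

n = 0.84(1 − 0.63) / [0.63(1 − 0.84)]
  = 0.3108 / 0.1008 = 3.0833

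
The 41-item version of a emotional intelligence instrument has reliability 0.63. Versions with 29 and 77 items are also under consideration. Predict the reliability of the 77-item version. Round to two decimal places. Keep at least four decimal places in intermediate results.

Only the ratio of lengths matters: n = 77/41 = 1.8780
r_{77} = n·r / (1 + (n − 1)·r) = 1.1831 / 1.5531 ≈ 0.7618

0.76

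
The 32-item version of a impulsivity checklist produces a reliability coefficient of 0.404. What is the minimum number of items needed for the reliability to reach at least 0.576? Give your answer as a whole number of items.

Rearranging the Spearman-Brown formula for n,
n = r*(1 − r) / [ r (1 − r*) ]
n = 0.576(1 − 0.404) / [0.404(1 − 0.576)]
  = 0.343296 / 0.171296 = 2.0041
2.0041 × 32 = 64.13 → 65 items

65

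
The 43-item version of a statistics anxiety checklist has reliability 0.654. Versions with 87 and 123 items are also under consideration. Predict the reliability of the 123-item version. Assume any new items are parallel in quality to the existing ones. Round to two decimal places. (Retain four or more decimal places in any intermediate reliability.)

The 87-item form is not needed; work directly from the 43-item form with n = 123/43 = 2.8605.
r_{123} = n·r / (1 + (n − 1)·r) = 1.8708 / 2.2168 ≈ 0.8439

0.84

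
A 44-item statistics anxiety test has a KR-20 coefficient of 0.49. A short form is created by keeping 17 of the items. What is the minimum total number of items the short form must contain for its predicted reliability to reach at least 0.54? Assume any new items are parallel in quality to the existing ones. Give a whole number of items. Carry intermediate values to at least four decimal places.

54

Short-form reliability: n = 17/44 = 0.3864; r_17 = n·r/(1+(n−1)r) ≈ 0.2707
Then solve for n' with r_old = 0.2707, r_target = 0.54: n' = 0.54(1 − 0.2707)/[0.2707(1 − 0.54)] = 3.1627
Total items = 3.1627 × 17 = 53.77, rounded up to 54.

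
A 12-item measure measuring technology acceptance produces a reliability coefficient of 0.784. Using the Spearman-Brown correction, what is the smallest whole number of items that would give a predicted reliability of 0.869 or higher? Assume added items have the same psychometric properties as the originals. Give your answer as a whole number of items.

22

Spearman-Brown solved for the length factor n:
n = r_target (1 − r_old) / [ r_old (1 − r_target) ]
n = 0.869(1 − 0.784) / [0.784(1 − 0.869)]
  = 0.187704 / 0.102704 = 1.8276
1.8276 × 12 = 21.93 → 22 items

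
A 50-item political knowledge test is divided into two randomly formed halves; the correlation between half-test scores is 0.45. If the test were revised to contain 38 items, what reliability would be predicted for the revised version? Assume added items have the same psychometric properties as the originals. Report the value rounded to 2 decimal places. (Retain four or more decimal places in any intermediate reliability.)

Full-test reliability from the split-half r: r_full = 2(0.45)/(1 + 0.45) = 0.6207
Then adjust to 38 items: n = 38/50 = 0.7600
r_new = n·r_full / (1 + (n − 1)·r_full) = 0.4717 / 0.8510 ≈ 0.5543

0.55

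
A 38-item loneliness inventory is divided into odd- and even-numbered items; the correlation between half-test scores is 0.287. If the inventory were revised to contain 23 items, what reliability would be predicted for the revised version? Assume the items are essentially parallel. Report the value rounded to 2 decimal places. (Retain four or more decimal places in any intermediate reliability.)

Spearman-Brown correction (n = 2): r_full = 2·0.287/(1 + 0.287) = 0.4460
Then adjust to 23 items: n = 23/38 = 0.6053
r_new = n·r_full / (1 + (n − 1)·r_full) = 0.2700 / 0.8240 ≈ 0.3277

0.33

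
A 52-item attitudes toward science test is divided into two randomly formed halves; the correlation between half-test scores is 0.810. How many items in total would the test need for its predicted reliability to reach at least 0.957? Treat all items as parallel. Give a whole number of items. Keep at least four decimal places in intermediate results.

Corrected full-test reliability: r_full = 2 × 0.810 / (1 + 0.810) ≈ 0.8950
Solve Spearman-Brown for n: n = 0.957(1 − 0.8950) / [0.8950(1 − 0.957)] = 2.6110
Required items = 2.6110 × 52 = 135.77, so 136 items.

136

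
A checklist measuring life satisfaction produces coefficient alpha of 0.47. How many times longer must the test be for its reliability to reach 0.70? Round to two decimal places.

2.63

n = 0.70(1 − 0.47) / [0.47(1 − 0.70)]
n = 0.3710 / 0.1410 ≈ 2.6312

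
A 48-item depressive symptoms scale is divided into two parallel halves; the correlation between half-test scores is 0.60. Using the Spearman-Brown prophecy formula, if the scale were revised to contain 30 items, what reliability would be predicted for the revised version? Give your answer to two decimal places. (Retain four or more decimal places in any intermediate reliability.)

0.65

Full-test reliability from the split-half r: r_full = 2(0.60)/(1 + 0.60) = 0.7500
Then adjust to 30 items: n = 30/48 = 0.6250
r_new = n·r_full / (1 + (n − 1)·r_full) = 0.4688 / 0.7188 ≈ 0.6522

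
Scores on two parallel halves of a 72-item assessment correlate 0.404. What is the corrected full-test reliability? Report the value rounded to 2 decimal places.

0.58

Each half is half the length of the full test, so the full test is n = 2 times a half.
r_full = 2(0.404) / (1 + 0.404)
       = 0.8080 / 1.4040 = 0.5755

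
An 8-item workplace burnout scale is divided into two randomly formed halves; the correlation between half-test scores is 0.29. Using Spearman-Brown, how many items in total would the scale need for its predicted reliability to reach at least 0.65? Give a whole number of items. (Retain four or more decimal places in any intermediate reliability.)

Corrected full-test reliability: r_full = 2 × 0.29 / (1 + 0.29) ≈ 0.4496
n = r_tgt(1 − r_full) / [r_full(1 − r_tgt)] = 0.65 × 0.5504 / (0.4496 × 0.35) ≈ 2.2735
Items = 2.2735 × 8 ≈ 18.19 → 19

19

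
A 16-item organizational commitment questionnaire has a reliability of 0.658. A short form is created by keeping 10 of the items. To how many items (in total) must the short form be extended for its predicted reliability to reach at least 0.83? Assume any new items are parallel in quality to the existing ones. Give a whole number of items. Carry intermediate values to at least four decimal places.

41

Short-form reliability: n = 10/16 = 0.6250; r_10 = n·r/(1+(n−1)r) ≈ 0.5460
Length factor from the short form to reach 0.83: n' = 0.83(1 − 0.5460) / [0.5460(1 − 0.83)] ≈ 4.0597
Total items = 4.0597 × 10 = 40.60, rounded up to 41.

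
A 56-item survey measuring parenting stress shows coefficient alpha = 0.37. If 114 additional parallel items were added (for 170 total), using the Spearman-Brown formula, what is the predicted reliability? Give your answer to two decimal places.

n = 170/56 = 3.0357
By Spearman-Brown, r_new = n r / (1 + (n − 1) r).
r_new = (3.0357 × 0.37) / (1 + (3.0357 − 1) × 0.37)
r_new = 1.1232 / 1.7532 ≈ 0.6407

0.64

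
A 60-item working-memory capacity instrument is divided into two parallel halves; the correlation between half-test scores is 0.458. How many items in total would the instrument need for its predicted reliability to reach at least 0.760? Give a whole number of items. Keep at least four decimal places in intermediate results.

r_full = 2(0.458)/(1 + 0.458) = 0.6283
n = r_tgt(1 − r_full) / [r_full(1 − r_tgt)] = 0.760 × 0.3717 / (0.6283 × 0.240) ≈ 1.8734
Items = 1.8734 × 60 ≈ 112.40 → 113

113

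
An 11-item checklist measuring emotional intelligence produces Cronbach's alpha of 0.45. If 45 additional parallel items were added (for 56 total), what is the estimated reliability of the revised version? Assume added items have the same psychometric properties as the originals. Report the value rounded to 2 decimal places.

The new length is 56/11 = 5.0909 times the old.
Apply the Spearman-Brown prophecy formula, r' = nr / [1 + (n − 1)r]:
r_new = (5.0909 × 0.45) / (1 + (5.0909 − 1) × 0.45)
r_new = 2.2909 / 2.8409 ≈ 0.8064

0.81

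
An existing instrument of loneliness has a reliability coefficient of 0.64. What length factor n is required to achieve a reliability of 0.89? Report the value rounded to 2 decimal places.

4.55

n = 0.89(1 − 0.64) / [0.64(1 − 0.89)]
n = 0.3204 / 0.0704 ≈ 4.5511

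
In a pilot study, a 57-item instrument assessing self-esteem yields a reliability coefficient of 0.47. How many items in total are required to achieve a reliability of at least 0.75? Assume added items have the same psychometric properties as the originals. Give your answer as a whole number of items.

Invert Spearman-Brown to solve for n:
n = r_target (1 − r_old) / [ r_old (1 − r_target) ]
n = 0.75(1 − 0.47) / [0.47(1 − 0.75)]
n = 0.3975 / 0.1175 ≈ 3.3830
3.3830 × 57 = 192.83 → 193 items

193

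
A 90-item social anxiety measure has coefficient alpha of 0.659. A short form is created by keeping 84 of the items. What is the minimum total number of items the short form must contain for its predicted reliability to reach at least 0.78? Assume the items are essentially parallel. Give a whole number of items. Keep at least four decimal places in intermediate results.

Short-form reliability: n = 84/90 = 0.9333; r_84 = n·r/(1+(n−1)r) ≈ 0.6433
Then solve for n' with r_old = 0.6433, r_target = 0.78: n' = 0.78(1 − 0.6433)/[0.6433(1 − 0.78)] = 1.9659
Items = 1.9659 × 84 ≈ 165.14 → 166

166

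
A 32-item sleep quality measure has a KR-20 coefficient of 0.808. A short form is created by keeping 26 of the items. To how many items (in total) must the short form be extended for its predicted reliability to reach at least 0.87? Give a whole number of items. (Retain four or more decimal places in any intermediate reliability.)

Short-form reliability: n = 26/32 = 0.8125; r_26 = n·r/(1+(n−1)r) ≈ 0.7737
Length factor from the short form to reach 0.87: n' = 0.87(1 − 0.7737) / [0.7737(1 − 0.87)] ≈ 1.9574
Items = 1.9574 × 26 ≈ 50.89 → 51

51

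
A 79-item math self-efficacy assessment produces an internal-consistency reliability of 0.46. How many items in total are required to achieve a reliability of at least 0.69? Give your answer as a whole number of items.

207

n = 0.69(1 − 0.46) / [0.46(1 − 0.69)]
n = 0.3726 / 0.1426 ≈ 2.6129
Items needed = n × 79 = 2.6129 × 79 ≈ 206.42 → round up to 207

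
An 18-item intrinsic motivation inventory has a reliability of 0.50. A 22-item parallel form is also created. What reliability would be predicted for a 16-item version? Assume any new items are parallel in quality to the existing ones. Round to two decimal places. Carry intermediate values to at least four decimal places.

0.47

Only the ratio of lengths matters: n = 16/18 = 0.8889
r_{16} = n·r / (1 + (n − 1)·r) = 0.4445 / 0.9445 ≈ 0.4706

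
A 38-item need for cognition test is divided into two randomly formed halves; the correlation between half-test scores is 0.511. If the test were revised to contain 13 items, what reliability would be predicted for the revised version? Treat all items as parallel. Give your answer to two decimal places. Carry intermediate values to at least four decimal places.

0.42

Full-test reliability from the split-half r: r_full = 2(0.511)/(1 + 0.511) = 0.6764
Then adjust to 13 items: n = 13/38 = 0.3421
r_new = n·r_full / (1 + (n − 1)·r_full) = 0.2314 / 0.5550 ≈ 0.4169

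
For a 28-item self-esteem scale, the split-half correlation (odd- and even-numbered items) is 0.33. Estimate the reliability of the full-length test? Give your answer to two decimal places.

0.50

Apply the Spearman-Brown correction with n = 2:
r_full = 2(0.33) / (1 + 0.33)
r_full = 0.6600 / 1.3300 ≈ 0.4962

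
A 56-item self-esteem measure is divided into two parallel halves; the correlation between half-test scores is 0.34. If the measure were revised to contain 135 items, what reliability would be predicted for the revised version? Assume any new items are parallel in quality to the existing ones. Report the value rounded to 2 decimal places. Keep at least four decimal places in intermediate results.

0.71

Full-test reliability from the split-half r: r_full = 2(0.34)/(1 + 0.34) = 0.5075
Then adjust to 135 items: n = 135/56 = 2.4107
r_new = n·r_full / (1 + (n − 1)·r_full) = 1.2234 / 1.7159 ≈ 0.7130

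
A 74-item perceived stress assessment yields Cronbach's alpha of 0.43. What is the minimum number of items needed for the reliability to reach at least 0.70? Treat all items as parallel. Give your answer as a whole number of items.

Spearman-Brown solved for the length factor n:
n = r*(1 − r) / [ r (1 − r*) ]
n = 0.70 × (1 − 0.43) / [ 0.43 × (1 − 0.70) ]
n = 0.3990 / 0.1290 ≈ 3.0930
Items needed = n × 74 = 3.0930 × 74 ≈ 228.88 → round up to 229

229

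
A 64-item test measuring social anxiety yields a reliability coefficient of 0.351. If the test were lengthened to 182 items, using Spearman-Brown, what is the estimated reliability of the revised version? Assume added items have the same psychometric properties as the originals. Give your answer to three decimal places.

n = 182/64 = 2.8438
By Spearman-Brown, r_new = n r / (1 + (n − 1) r).
r_new = (2.8438 × 0.351) / (1 + (2.8438 − 1) × 0.351)
     = 0.9982 / 1.6472 = 0.6060

0.606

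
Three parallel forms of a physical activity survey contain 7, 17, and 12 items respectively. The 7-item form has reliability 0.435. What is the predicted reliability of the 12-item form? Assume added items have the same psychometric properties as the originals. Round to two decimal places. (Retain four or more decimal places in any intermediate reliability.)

0.57

Only the ratio of lengths matters: n = 12/7 = 1.7143
r_{12} = n·r / (1 + (n − 1)·r) = 0.7457 / 1.3107 ≈ 0.5689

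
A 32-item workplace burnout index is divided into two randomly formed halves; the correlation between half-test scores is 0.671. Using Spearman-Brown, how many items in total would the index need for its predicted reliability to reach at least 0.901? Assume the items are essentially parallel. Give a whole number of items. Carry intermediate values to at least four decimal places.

Corrected full-test reliability: r_full = 2 × 0.671 / (1 + 0.671) ≈ 0.8031
Solve Spearman-Brown for n: n = 0.901(1 − 0.8031) / [0.8031(1 − 0.901)] = 2.2313
Required items = 2.2313 × 32 = 71.40, so 72 items.

72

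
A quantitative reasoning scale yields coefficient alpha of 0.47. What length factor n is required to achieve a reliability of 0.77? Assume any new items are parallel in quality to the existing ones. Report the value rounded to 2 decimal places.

Rearranging the Spearman-Brown formula for n,
n = r*(1 − r) / [ r (1 − r*) ]
n = 0.77 × (1 − 0.47) / [ 0.47 × (1 − 0.77) ]
  = 0.4081 / 0.1081 = 3.7752

3.78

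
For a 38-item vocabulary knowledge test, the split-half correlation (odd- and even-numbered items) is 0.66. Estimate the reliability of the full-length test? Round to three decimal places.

r_full = 2(0.66) / (1 + 0.66)
r_full = 1.3200 / 1.6600 ≈ 0.7952

0.795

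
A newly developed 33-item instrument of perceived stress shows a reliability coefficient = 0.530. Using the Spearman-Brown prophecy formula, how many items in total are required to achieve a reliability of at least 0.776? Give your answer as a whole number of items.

102

n = [0.776 × 0.470] / [0.530 × 0.224]
n = 0.364720 / 0.118720 ≈ 3.0721
3.0721 × 33 = 101.38 → 102 items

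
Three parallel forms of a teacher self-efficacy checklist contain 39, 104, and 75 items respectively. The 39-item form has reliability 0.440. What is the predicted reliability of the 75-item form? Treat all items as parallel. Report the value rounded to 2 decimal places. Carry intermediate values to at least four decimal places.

0.60

Only the ratio of lengths matters: n = 75/39 = 1.9231
r_{75} = n·r / (1 + (n − 1)·r) = 0.8462 / 1.4062 ≈ 0.6018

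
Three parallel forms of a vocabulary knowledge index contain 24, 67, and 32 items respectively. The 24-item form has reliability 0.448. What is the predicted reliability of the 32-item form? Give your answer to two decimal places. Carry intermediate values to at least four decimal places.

Only the ratio of lengths matters: n = 32/24 = 1.3333
r_{32} = n·r / (1 + (n − 1)·r) = 0.5973 / 1.1493 ≈ 0.5197

0.52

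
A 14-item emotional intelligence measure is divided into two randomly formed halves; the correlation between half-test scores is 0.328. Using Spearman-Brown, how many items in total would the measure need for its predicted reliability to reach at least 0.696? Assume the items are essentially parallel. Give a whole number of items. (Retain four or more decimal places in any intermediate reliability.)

Corrected full-test reliability: r_full = 2 × 0.328 / (1 + 0.328) ≈ 0.4940
n = r_tgt(1 − r_full) / [r_full(1 − r_tgt)] = 0.696 × 0.5060 / (0.4940 × 0.304) ≈ 2.3451
Required items = 2.3451 × 14 = 32.83, so 33 items.

33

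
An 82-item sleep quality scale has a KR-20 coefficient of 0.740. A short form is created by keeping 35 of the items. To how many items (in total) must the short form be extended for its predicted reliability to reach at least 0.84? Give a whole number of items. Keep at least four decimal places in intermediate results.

152

Short-form reliability: n = 35/82 = 0.4268; r_35 = n·r/(1+(n−1)r) ≈ 0.5485
Length factor from the short form to reach 0.84: n' = 0.84(1 − 0.5485) / [0.5485(1 − 0.84)] ≈ 4.3216
Items = 4.3216 × 35 ≈ 151.26 → 152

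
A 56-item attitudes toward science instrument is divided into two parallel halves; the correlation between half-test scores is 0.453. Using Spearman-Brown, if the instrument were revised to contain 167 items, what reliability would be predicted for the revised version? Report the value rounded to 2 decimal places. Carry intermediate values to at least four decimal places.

0.83

Spearman-Brown correction (n = 2): r_full = 2·0.453/(1 + 0.453) = 0.6235
Then adjust to 167 items: n = 167/56 = 2.9821
r_new = n·r_full / (1 + (n − 1)·r_full) = 1.8593 / 2.2358 ≈ 0.8316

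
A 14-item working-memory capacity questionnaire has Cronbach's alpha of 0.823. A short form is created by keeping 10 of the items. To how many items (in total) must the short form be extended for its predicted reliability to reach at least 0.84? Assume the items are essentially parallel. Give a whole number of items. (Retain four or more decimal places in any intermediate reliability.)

First, r for the 10-item form: n = 10/14 = 0.7143, so r_10 = 0.7143·0.823/(1 + (0.7143 − 1)·0.823) = 0.7686
Then solve for n' with r_old = 0.7686, r_target = 0.84: n' = 0.84(1 − 0.7686)/[0.7686(1 − 0.84)] = 1.5806
Total items = 1.5806 × 10 = 15.81, rounded up to 16.

16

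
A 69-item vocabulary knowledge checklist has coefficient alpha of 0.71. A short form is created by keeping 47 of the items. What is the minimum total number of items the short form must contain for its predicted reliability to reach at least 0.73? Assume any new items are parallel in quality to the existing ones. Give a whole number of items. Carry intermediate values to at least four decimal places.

77

Short-form reliability: n = 47/69 = 0.6812; r_47 = n·r/(1+(n−1)r) ≈ 0.6252
Length factor from the short form to reach 0.73: n' = 0.73(1 − 0.6252) / [0.6252(1 − 0.73)] ≈ 1.6208
Total items = 1.6208 × 47 = 76.18, rounded up to 77.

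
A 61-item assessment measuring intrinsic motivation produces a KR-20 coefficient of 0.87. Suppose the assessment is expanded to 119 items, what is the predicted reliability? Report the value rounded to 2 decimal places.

0.93

Length ratio n = 119/61 = 1.9508
r_new = 1.9508·0.87 / [1 + (1.9508 − 1)·0.87]
     = 1.6972 / 1.8272 = 0.9289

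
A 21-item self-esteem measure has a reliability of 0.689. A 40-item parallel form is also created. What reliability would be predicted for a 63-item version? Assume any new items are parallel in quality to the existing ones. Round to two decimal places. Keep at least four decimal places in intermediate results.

0.87

Only the ratio of lengths matters: n = 63/21 = 3.0000
r_{63} = n·r / (1 + (n − 1)·r) = 2.0670 / 2.3780 ≈ 0.8692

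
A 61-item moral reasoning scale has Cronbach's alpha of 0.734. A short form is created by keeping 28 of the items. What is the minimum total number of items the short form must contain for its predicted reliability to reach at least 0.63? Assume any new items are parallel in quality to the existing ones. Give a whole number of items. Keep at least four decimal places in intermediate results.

Short-form reliability: n = 28/61 = 0.4590; r_28 = n·r/(1+(n−1)r) ≈ 0.5588
Length factor from the short form to reach 0.63: n' = 0.63(1 − 0.5588) / [0.5588(1 − 0.63)] ≈ 1.3444
Items = 1.3444 × 28 ≈ 37.64 → 38

38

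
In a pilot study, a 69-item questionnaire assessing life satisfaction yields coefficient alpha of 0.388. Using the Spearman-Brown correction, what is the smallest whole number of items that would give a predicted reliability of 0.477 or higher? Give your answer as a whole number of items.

n = 0.477(1 − 0.388) / [0.388(1 − 0.477)]
n = 0.291924 / 0.202924 ≈ 1.4386
1.4386 × 69 = 99.26 → 100 items

100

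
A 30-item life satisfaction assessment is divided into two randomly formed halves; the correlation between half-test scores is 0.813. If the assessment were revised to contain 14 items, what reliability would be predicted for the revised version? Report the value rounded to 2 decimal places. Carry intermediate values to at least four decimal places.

First correct the split-half correlation to full-test reliability: r_full = 2 × 0.813 / (1 + 0.813) ≈ 0.8969
Length factor from 30 to 14 items: n = 14/30 = 0.4667
r_new = n·r_full / (1 + (n − 1)·r_full) = 0.4186 / 0.5217 ≈ 0.8024

0.80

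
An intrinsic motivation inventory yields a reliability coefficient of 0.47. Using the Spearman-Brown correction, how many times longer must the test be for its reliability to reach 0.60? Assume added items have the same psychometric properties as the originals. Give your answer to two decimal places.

n = 0.60(1 − 0.47) / [0.47(1 − 0.60)]
  = 0.3180 / 0.1880 = 1.6915

1.69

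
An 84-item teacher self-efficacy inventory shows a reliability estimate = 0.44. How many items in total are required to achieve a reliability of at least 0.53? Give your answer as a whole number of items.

n = [0.53 × 0.56] / [0.44 × 0.47]
n = 0.2968 / 0.2068 ≈ 1.4352
1.4352 × 84 = 120.56 → 121 items

121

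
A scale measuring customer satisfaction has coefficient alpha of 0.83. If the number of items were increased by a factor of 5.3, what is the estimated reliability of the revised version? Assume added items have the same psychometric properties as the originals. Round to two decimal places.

0.96

By Spearman-Brown, r_new = n r / (1 + (n − 1) r).
r_new = (5.3 × 0.83) / (1 + (5.3 − 1) × 0.83)
     = 4.3990 / 4.5690 = 0.9628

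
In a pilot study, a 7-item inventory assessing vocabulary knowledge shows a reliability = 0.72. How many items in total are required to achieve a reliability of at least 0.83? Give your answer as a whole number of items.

n = 0.83 × (1 − 0.72) / [ 0.72 × (1 − 0.83) ]
n = 0.2324 / 0.1224 ≈ 1.8987
So the test needs 1.8987 × 7 ≈ 13.29 items; rounding up, 14.

14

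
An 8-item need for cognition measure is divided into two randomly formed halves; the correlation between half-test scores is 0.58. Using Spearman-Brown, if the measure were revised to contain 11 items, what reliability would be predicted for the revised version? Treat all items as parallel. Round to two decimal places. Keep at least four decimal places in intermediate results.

Spearman-Brown correction (n = 2): r_full = 2·0.58/(1 + 0.58) = 0.7342
Length factor from 8 to 11 items: n = 11/8 = 1.3750
r_new = n·r_full / (1 + (n − 1)·r_full) = 1.0095 / 1.2753 ≈ 0.7916

0.79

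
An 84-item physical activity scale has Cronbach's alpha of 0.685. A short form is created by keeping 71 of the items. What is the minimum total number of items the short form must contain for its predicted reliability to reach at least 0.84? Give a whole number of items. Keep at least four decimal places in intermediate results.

203

Short-form reliability: n = 71/84 = 0.8452; r_71 = n·r/(1+(n−1)r) ≈ 0.6476
Then solve for n' with r_old = 0.6476, r_target = 0.84: n' = 0.84(1 − 0.6476)/[0.6476(1 − 0.84)] = 2.8569
Items = 2.8569 × 71 ≈ 202.84 → 203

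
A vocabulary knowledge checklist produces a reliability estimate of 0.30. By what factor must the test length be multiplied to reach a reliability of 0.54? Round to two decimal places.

2.74

n = 0.54(1 − 0.30) / [0.30(1 − 0.54)]
n = 0.3780 / 0.1380 ≈ 2.7391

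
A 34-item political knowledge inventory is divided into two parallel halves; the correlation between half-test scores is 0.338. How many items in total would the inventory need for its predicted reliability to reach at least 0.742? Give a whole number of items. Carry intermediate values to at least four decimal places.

96

r_full = 2(0.338)/(1 + 0.338) = 0.5052
n = r_tgt(1 − r_full) / [r_full(1 − r_tgt)] = 0.742 × 0.4948 / (0.5052 × 0.258) ≈ 2.8168
Required items = 2.8168 × 34 = 95.77, so 96 items.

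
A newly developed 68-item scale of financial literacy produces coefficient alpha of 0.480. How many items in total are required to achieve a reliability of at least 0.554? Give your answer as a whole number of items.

92

Rearranging the Spearman-Brown formula for n,
n = r_target (1 − r_old) / [ r_old (1 − r_target) ]
n = 0.554 × (1 − 0.480) / [ 0.480 × (1 − 0.554) ]
n = 0.288080 / 0.214080 ≈ 1.3457
1.3457 × 68 = 91.51 → 92 items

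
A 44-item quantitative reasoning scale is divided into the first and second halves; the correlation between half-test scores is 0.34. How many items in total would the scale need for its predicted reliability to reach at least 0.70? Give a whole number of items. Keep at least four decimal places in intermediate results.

100

r_full = 2(0.34)/(1 + 0.34) = 0.5075
n = r_tgt(1 − r_full) / [r_full(1 − r_tgt)] = 0.70 × 0.4925 / (0.5075 × 0.30) ≈ 2.2644
Required items = 2.2644 × 44 = 99.63, so 100 items.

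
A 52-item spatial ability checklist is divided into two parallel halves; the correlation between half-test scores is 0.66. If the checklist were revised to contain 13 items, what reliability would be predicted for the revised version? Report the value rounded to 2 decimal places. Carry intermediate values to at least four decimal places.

0.49

Full-test reliability from the split-half r: r_full = 2(0.66)/(1 + 0.66) = 0.7952
Then adjust to 13 items: n = 13/52 = 0.2500
r_new = n·r_full / (1 + (n − 1)·r_full) = 0.1988 / 0.4036 ≈ 0.4926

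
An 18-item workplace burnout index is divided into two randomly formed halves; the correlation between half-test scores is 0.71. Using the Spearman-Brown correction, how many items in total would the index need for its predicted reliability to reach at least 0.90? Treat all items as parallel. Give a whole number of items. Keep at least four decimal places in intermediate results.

34

Corrected full-test reliability: r_full = 2 × 0.71 / (1 + 0.71) ≈ 0.8304
n = r_tgt(1 − r_full) / [r_full(1 − r_tgt)] = 0.90 × 0.1696 / (0.8304 × 0.10) ≈ 1.8382
Required items = 1.8382 × 18 = 33.09, so 34 items.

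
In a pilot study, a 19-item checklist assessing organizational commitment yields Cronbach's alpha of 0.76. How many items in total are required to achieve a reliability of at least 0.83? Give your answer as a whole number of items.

30

Spearman-Brown solved for the length factor n:
n = r_target (1 − r_old) / [ r_old (1 − r_target) ]
n = [0.83 × 0.24] / [0.76 × 0.17]
n = 0.1992 / 0.1292 ≈ 1.5418
So the test needs 1.5418 × 19 ≈ 29.29 items; rounding up, 30.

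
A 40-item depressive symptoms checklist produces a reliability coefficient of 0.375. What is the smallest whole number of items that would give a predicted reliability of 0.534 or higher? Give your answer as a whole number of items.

77

Rearranging the Spearman-Brown formula for n,
n = r_target (1 − r_old) / [ r_old (1 − r_target) ]
n = [0.534 × 0.625] / [0.375 × 0.466]
n = 0.333750 / 0.174750 ≈ 1.9099
Items needed = n × 40 = 1.9099 × 40 ≈ 76.40 → round up to 77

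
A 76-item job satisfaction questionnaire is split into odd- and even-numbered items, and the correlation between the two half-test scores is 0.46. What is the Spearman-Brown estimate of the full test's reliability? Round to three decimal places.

The full test is twice the length of either half (n = 2).
r_full = 2r_hh / (1 + r_hh) = 2 × 0.46 / (1 + 0.46)
       = 0.9200 / 1.4600 = 0.6301

0.630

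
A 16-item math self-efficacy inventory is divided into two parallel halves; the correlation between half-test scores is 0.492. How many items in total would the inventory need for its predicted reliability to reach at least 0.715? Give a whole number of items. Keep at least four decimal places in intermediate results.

21

r_full = 2(0.492)/(1 + 0.492) = 0.6595
Solve Spearman-Brown for n: n = 0.715(1 − 0.6595) / [0.6595(1 − 0.715)] = 1.2953
Required items = 1.2953 × 16 = 20.72, so 21 items.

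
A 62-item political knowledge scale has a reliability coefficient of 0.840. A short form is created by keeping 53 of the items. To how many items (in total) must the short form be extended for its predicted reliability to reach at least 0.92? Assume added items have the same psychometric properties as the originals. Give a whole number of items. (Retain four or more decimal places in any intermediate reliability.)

136

Short-form reliability: n = 53/62 = 0.8548; r_53 = n·r/(1+(n−1)r) ≈ 0.8178
Length factor from the short form to reach 0.92: n' = 0.92(1 − 0.8178) / [0.8178(1 − 0.92)] ≈ 2.5621
Items = 2.5621 × 53 ≈ 135.79 → 136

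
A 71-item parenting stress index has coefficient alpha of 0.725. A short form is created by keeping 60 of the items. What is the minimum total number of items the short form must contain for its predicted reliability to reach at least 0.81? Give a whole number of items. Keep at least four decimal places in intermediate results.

Short-form reliability: n = 60/71 = 0.8451; r_60 = n·r/(1+(n−1)r) ≈ 0.6902
Then solve for n' with r_old = 0.6902, r_target = 0.81: n' = 0.81(1 − 0.6902)/[0.6902(1 − 0.81)] = 1.9135
Total items = 1.9135 × 60 = 114.81, rounded up to 115.

115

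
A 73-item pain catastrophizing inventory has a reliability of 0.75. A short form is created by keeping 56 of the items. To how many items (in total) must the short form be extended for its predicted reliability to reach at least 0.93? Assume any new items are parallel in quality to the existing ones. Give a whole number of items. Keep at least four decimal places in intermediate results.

324

First, r for the 56-item form: n = 56/73 = 0.7671, so r_56 = 0.7671·0.75/(1 + (0.7671 − 1)·0.75) = 0.6971
Length factor from the short form to reach 0.93: n' = 0.93(1 − 0.6971) / [0.6971(1 − 0.93)] ≈ 5.7728
Total items = 5.7728 × 56 = 323.28, rounded up to 324.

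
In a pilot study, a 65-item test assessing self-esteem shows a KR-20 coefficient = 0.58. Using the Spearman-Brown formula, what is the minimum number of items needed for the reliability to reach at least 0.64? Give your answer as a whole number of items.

Invert Spearman-Brown to solve for n:
n = r_target (1 − r_old) / [ r_old (1 − r_target) ]
n = [0.64 × 0.42] / [0.58 × 0.36]
  = 0.2688 / 0.2088 = 1.2874
So the test needs 1.2874 × 65 ≈ 83.68 items; rounding up, 84.

84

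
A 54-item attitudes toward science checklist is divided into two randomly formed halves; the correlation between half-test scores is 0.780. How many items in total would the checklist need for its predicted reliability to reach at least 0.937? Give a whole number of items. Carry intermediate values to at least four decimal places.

114

Corrected full-test reliability: r_full = 2 × 0.780 / (1 + 0.780) ≈ 0.8764
n = r_tgt(1 − r_full) / [r_full(1 − r_tgt)] = 0.937 × 0.1236 / (0.8764 × 0.063) ≈ 2.0976
Items = 2.0976 × 54 ≈ 113.27 → 114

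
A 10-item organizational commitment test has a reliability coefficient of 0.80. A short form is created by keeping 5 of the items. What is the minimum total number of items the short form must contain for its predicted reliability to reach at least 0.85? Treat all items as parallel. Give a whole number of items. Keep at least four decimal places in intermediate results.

Short-form reliability: n = 5/10 = 0.5000; r_5 = n·r/(1+(n−1)r) ≈ 0.6667
Length factor from the short form to reach 0.85: n' = 0.85(1 − 0.6667) / [0.6667(1 − 0.85)] ≈ 2.8329
Total items = 2.8329 × 5 = 14.16, rounded up to 15.

15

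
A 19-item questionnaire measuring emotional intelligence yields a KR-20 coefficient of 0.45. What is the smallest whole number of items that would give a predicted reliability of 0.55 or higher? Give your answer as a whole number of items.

29

Spearman-Brown solved for the length factor n:
n = r_target (1 − r_old) / [ r_old (1 − r_target) ]
n = 0.55 × (1 − 0.45) / [ 0.45 × (1 − 0.55) ]
  = 0.3025 / 0.2025 = 1.4938
1.4938 × 19 = 28.38 → 29 items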